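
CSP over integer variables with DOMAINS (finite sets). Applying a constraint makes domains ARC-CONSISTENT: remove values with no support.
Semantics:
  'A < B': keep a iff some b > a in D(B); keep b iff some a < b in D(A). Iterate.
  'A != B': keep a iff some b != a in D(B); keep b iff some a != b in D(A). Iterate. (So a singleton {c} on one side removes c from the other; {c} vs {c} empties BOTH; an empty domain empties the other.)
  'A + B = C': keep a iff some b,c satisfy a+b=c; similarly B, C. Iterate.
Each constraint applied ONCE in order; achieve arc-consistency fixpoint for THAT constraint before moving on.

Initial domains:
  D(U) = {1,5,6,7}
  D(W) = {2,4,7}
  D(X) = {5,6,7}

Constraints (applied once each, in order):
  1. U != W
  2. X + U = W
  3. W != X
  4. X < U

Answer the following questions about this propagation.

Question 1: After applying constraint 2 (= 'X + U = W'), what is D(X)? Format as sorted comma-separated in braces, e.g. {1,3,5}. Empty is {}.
Answer: {6}

Derivation:
Constraint 1 (U != W) on D(U)={1,5,6,7} D(W)={2,4,7}: no change
Constraint 2 (X + U = W) on D(X)={5,6,7} D(U)={1,5,6,7} D(W)={2,4,7}: X {5,6,7}->{6}; U {1,5,6,7}->{1}; W {2,4,7}->{7}
So after constraint 2: D(X) = {6}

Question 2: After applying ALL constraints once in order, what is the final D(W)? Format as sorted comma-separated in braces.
Answer: {7}

Derivation:
Constraint 1 (U != W) on D(U)={1,5,6,7} D(W)={2,4,7}: no change
Constraint 2 (X + U = W) on D(X)={5,6,7} D(U)={1,5,6,7} D(W)={2,4,7}: X {5,6,7}->{6}; U {1,5,6,7}->{1}; W {2,4,7}->{7}
Constraint 3 (W != X) on D(W)={7} D(X)={6}: no change
Constraint 4 (X < U) on D(X)={6} D(U)={1}: X {6}->{}; U {1}->{}
So after all 4 constraints: D(W) = {7}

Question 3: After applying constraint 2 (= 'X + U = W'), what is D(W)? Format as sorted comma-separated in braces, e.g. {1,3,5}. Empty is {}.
Answer: {7}

Derivation:
Constraint 1 (U != W) on D(U)={1,5,6,7} D(W)={2,4,7}: no change
Constraint 2 (X + U = W) on D(X)={5,6,7} D(U)={1,5,6,7} D(W)={2,4,7}: X {5,6,7}->{6}; U {1,5,6,7}->{1}; W {2,4,7}->{7}
So after constraint 2: D(W) = {7}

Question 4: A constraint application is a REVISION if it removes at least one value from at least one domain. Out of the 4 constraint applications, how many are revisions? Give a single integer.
Answer: 2

Derivation:
Constraint 1 (U != W) on D(U)={1,5,6,7} D(W)={2,4,7}: no change => not a revision
Constraint 2 (X + U = W) on D(X)={5,6,7} D(U)={1,5,6,7} D(W)={2,4,7}: X {5,6,7}->{6}; U {1,5,6,7}->{1}; W {2,4,7}->{7} => REVISION
Constraint 3 (W != X) on D(W)={7} D(X)={6}: no change => not a revision
Constraint 4 (X < U) on D(X)={6} D(U)={1}: X {6}->{}; U {1}->{} => REVISION
Total revisions = 2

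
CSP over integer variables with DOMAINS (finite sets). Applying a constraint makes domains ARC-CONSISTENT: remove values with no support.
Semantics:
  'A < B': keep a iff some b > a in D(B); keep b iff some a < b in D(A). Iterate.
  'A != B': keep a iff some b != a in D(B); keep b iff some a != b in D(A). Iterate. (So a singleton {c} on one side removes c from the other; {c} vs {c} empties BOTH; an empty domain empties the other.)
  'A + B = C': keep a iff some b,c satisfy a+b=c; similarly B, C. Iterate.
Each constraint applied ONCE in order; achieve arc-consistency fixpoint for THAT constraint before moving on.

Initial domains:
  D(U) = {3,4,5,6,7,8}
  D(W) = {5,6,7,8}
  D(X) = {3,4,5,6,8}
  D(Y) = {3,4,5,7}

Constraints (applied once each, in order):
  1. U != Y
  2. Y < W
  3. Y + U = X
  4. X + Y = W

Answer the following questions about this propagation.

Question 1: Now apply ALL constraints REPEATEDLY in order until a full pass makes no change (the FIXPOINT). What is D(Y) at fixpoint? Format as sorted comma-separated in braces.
pass 0 (initial): D(Y)={3,4,5,7}
pass 1: U {3,4,5,6,7,8}->{3,4,5}; W {5,6,7,8}->{}; X {3,4,5,6,8}->{}; Y {3,4,5,7}->{}
pass 2: U {3,4,5}->{}
pass 3: no change
Fixpoint after 3 passes: D(Y) = {}

Answer: {}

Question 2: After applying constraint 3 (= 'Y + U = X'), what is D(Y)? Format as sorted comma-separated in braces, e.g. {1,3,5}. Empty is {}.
Answer: {3,4,5}

Derivation:
Constraint 1 (U != Y) on D(U)={3,4,5,6,7,8} D(Y)={3,4,5,7}: no change
Constraint 2 (Y < W) on D(Y)={3,4,5,7} D(W)={5,6,7,8}: no change
Constraint 3 (Y + U = X) on D(Y)={3,4,5,7} D(U)={3,4,5,6,7,8} D(X)={3,4,5,6,8}: Y {3,4,5,7}->{3,4,5}; U {3,4,5,6,7,8}->{3,4,5}; X {3,4,5,6,8}->{6,8}
So after constraint 3: D(Y) = {3,4,5}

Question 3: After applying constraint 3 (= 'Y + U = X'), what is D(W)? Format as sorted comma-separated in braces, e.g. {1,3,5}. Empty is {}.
Constraint 1 (U != Y) on D(U)={3,4,5,6,7,8} D(Y)={3,4,5,7}: no change
Constraint 2 (Y < W) on D(Y)={3,4,5,7} D(W)={5,6,7,8}: no change
Constraint 3 (Y + U = X) on D(Y)={3,4,5,7} D(U)={3,4,5,6,7,8} D(X)={3,4,5,6,8}: Y {3,4,5,7}->{3,4,5}; U {3,4,5,6,7,8}->{3,4,5}; X {3,4,5,6,8}->{6,8}
So after constraint 3: D(W) = {5,6,7,8}

Answer: {5,6,7,8}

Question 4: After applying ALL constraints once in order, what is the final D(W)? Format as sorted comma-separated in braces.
Answer: {}

Derivation:
Constraint 1 (U != Y) on D(U)={3,4,5,6,7,8} D(Y)={3,4,5,7}: no change
Constraint 2 (Y < W) on D(Y)={3,4,5,7} D(W)={5,6,7,8}: no change
Constraint 3 (Y + U = X) on D(Y)={3,4,5,7} D(U)={3,4,5,6,7,8} D(X)={3,4,5,6,8}: Y {3,4,5,7}->{3,4,5}; U {3,4,5,6,7,8}->{3,4,5}; X {3,4,5,6,8}->{6,8}
Constraint 4 (X + Y = W) on D(X)={6,8} D(Y)={3,4,5} D(W)={5,6,7,8}: X {6,8}->{}; Y {3,4,5}->{}; W {5,6,7,8}->{}
So after all 4 constraints: D(W) = {}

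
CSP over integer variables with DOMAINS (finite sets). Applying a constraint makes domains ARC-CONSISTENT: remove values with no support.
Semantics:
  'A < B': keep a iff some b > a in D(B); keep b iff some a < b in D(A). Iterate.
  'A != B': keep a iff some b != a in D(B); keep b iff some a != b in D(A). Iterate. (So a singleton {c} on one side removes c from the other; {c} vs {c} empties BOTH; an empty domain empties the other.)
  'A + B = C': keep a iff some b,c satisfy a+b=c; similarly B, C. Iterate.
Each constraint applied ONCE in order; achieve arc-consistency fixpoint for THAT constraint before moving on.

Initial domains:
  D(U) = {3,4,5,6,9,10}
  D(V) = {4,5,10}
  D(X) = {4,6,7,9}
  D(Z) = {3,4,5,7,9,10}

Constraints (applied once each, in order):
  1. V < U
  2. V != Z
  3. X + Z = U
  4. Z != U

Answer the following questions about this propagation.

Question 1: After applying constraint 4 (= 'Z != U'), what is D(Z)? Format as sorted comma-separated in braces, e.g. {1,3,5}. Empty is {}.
Constraint 1 (V < U) on D(V)={4,5,10} D(U)={3,4,5,6,9,10}: V {4,5,10}->{4,5}; U {3,4,5,6,9,10}->{5,6,9,10}
Constraint 2 (V != Z) on D(V)={4,5} D(Z)={3,4,5,7,9,10}: no change
Constraint 3 (X + Z = U) on D(X)={4,6,7,9} D(Z)={3,4,5,7,9,10} D(U)={5,6,9,10}: X {4,6,7,9}->{4,6,7}; Z {3,4,5,7,9,10}->{3,4,5}; U {5,6,9,10}->{9,10}
Constraint 4 (Z != U) on D(Z)={3,4,5} D(U)={9,10}: no change
So after constraint 4: D(Z) = {3,4,5}

Answer: {3,4,5}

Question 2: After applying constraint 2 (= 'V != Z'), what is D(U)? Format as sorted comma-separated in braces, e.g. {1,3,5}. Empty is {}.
Answer: {5,6,9,10}

Derivation:
Constraint 1 (V < U) on D(V)={4,5,10} D(U)={3,4,5,6,9,10}: V {4,5,10}->{4,5}; U {3,4,5,6,9,10}->{5,6,9,10}
Constraint 2 (V != Z) on D(V)={4,5} D(Z)={3,4,5,7,9,10}: no change
So after constraint 2: D(U) = {5,6,9,10}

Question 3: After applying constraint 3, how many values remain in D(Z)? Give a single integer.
Constraint 1 (V < U) on D(V)={4,5,10} D(U)={3,4,5,6,9,10}: V {4,5,10}->{4,5}; U {3,4,5,6,9,10}->{5,6,9,10}
Constraint 2 (V != Z) on D(V)={4,5} D(Z)={3,4,5,7,9,10}: no change
Constraint 3 (X + Z = U) on D(X)={4,6,7,9} D(Z)={3,4,5,7,9,10} D(U)={5,6,9,10}: X {4,6,7,9}->{4,6,7}; Z {3,4,5,7,9,10}->{3,4,5}; U {5,6,9,10}->{9,10}
So after constraint 3: D(Z)={3,4,5}, size = 3

Answer: 3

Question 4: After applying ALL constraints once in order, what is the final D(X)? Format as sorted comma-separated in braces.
Constraint 1 (V < U) on D(V)={4,5,10} D(U)={3,4,5,6,9,10}: V {4,5,10}->{4,5}; U {3,4,5,6,9,10}->{5,6,9,10}
Constraint 2 (V != Z) on D(V)={4,5} D(Z)={3,4,5,7,9,10}: no change
Constraint 3 (X + Z = U) on D(X)={4,6,7,9} D(Z)={3,4,5,7,9,10} D(U)={5,6,9,10}: X {4,6,7,9}->{4,6,7}; Z {3,4,5,7,9,10}->{3,4,5}; U {5,6,9,10}->{9,10}
Constraint 4 (Z != U) on D(Z)={3,4,5} D(U)={9,10}: no change
So after all 4 constraints: D(X) = {4,6,7}

Answer: {4,6,7}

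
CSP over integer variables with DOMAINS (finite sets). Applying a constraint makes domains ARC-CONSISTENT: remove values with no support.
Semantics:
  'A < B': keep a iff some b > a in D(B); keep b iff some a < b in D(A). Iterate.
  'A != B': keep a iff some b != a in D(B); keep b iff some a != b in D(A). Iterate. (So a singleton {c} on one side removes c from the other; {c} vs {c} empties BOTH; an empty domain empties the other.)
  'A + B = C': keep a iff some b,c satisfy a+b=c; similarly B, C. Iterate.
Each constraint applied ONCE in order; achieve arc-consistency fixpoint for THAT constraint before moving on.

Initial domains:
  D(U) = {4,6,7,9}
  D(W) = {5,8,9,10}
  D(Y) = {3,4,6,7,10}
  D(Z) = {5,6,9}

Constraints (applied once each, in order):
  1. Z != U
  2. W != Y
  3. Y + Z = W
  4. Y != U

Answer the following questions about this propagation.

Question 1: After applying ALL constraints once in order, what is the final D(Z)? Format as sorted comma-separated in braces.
Answer: {5,6}

Derivation:
Constraint 1 (Z != U) on D(Z)={5,6,9} D(U)={4,6,7,9}: no change
Constraint 2 (W != Y) on D(W)={5,8,9,10} D(Y)={3,4,6,7,10}: no change
Constraint 3 (Y + Z = W) on D(Y)={3,4,6,7,10} D(Z)={5,6,9} D(W)={5,8,9,10}: Y {3,4,6,7,10}->{3,4}; Z {5,6,9}->{5,6}; W {5,8,9,10}->{8,9,10}
Constraint 4 (Y != U) on D(Y)={3,4} D(U)={4,6,7,9}: no change
So after all 4 constraints: D(Z) = {5,6}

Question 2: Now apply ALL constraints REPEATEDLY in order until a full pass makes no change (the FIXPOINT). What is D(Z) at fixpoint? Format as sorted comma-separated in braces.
pass 0 (initial): D(Z)={5,6,9}
pass 1: W {5,8,9,10}->{8,9,10}; Y {3,4,6,7,10}->{3,4}; Z {5,6,9}->{5,6}
pass 2: no change
Fixpoint after 2 passes: D(Z) = {5,6}

Answer: {5,6}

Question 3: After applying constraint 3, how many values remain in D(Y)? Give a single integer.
Constraint 1 (Z != U) on D(Z)={5,6,9} D(U)={4,6,7,9}: no change
Constraint 2 (W != Y) on D(W)={5,8,9,10} D(Y)={3,4,6,7,10}: no change
Constraint 3 (Y + Z = W) on D(Y)={3,4,6,7,10} D(Z)={5,6,9} D(W)={5,8,9,10}: Y {3,4,6,7,10}->{3,4}; Z {5,6,9}->{5,6}; W {5,8,9,10}->{8,9,10}
So after constraint 3: D(Y)={3,4}, size = 2

Answer: 2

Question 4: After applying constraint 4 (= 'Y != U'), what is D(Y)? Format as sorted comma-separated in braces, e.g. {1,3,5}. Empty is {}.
Answer: {3,4}

Derivation:
Constraint 1 (Z != U) on D(Z)={5,6,9} D(U)={4,6,7,9}: no change
Constraint 2 (W != Y) on D(W)={5,8,9,10} D(Y)={3,4,6,7,10}: no change
Constraint 3 (Y + Z = W) on D(Y)={3,4,6,7,10} D(Z)={5,6,9} D(W)={5,8,9,10}: Y {3,4,6,7,10}->{3,4}; Z {5,6,9}->{5,6}; W {5,8,9,10}->{8,9,10}
Constraint 4 (Y != U) on D(Y)={3,4} D(U)={4,6,7,9}: no change
So after constraint 4: D(Y) = {3,4}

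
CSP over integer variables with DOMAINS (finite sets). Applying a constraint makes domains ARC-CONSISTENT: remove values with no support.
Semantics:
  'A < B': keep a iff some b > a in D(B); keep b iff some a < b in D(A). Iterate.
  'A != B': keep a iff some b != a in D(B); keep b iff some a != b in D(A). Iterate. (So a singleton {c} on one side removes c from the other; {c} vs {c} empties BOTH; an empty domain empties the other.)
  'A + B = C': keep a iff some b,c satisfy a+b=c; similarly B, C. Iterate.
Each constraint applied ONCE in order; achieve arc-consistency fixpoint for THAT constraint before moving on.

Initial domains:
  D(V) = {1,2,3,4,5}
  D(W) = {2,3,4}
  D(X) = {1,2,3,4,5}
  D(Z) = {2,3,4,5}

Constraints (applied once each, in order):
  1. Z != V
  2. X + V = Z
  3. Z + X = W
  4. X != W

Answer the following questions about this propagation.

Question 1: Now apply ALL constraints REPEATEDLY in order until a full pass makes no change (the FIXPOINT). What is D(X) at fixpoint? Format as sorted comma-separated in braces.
Answer: {1,2}

Derivation:
pass 0 (initial): D(X)={1,2,3,4,5}
pass 1: V {1,2,3,4,5}->{1,2,3,4}; W {2,3,4}->{3,4}; X {1,2,3,4,5}->{1,2}; Z {2,3,4,5}->{2,3}
pass 2: V {1,2,3,4}->{1,2}
pass 3: no change
Fixpoint after 3 passes: D(X) = {1,2}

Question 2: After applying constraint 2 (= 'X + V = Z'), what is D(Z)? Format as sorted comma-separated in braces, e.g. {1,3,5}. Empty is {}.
Answer: {2,3,4,5}

Derivation:
Constraint 1 (Z != V) on D(Z)={2,3,4,5} D(V)={1,2,3,4,5}: no change
Constraint 2 (X + V = Z) on D(X)={1,2,3,4,5} D(V)={1,2,3,4,5} D(Z)={2,3,4,5}: X {1,2,3,4,5}->{1,2,3,4}; V {1,2,3,4,5}->{1,2,3,4}
So after constraint 2: D(Z) = {2,3,4,5}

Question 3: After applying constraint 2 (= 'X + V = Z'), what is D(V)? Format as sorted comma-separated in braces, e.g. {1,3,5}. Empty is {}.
Answer: {1,2,3,4}

Derivation:
Constraint 1 (Z != V) on D(Z)={2,3,4,5} D(V)={1,2,3,4,5}: no change
Constraint 2 (X + V = Z) on D(X)={1,2,3,4,5} D(V)={1,2,3,4,5} D(Z)={2,3,4,5}: X {1,2,3,4,5}->{1,2,3,4}; V {1,2,3,4,5}->{1,2,3,4}
So after constraint 2: D(V) = {1,2,3,4}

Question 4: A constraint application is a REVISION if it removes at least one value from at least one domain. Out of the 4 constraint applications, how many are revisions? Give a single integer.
Constraint 1 (Z != V) on D(Z)={2,3,4,5} D(V)={1,2,3,4,5}: no change => not a revision
Constraint 2 (X + V = Z) on D(X)={1,2,3,4,5} D(V)={1,2,3,4,5} D(Z)={2,3,4,5}: X {1,2,3,4,5}->{1,2,3,4}; V {1,2,3,4,5}->{1,2,3,4} => REVISION
Constraint 3 (Z + X = W) on D(Z)={2,3,4,5} D(X)={1,2,3,4} D(W)={2,3,4}: Z {2,3,4,5}->{2,3}; X {1,2,3,4}->{1,2}; W {2,3,4}->{3,4} => REVISION
Constraint 4 (X != W) on D(X)={1,2} D(W)={3,4}: no change => not a revision
Total revisions = 2

Answer: 2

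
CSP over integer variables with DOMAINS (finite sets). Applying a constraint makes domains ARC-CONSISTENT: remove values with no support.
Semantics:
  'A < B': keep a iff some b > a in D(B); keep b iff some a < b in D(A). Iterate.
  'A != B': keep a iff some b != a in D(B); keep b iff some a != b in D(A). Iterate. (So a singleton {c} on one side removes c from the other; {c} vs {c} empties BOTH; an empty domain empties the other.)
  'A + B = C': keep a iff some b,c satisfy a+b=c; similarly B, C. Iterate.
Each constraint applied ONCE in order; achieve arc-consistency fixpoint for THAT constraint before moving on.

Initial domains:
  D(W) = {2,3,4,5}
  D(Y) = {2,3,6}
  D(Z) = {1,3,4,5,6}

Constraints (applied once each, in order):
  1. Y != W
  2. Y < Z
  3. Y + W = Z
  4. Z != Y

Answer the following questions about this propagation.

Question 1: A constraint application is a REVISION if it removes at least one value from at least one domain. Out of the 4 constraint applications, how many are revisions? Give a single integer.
Answer: 2

Derivation:
Constraint 1 (Y != W) on D(Y)={2,3,6} D(W)={2,3,4,5}: no change => not a revision
Constraint 2 (Y < Z) on D(Y)={2,3,6} D(Z)={1,3,4,5,6}: Y {2,3,6}->{2,3}; Z {1,3,4,5,6}->{3,4,5,6} => REVISION
Constraint 3 (Y + W = Z) on D(Y)={2,3} D(W)={2,3,4,5} D(Z)={3,4,5,6}: W {2,3,4,5}->{2,3,4}; Z {3,4,5,6}->{4,5,6} => REVISION
Constraint 4 (Z != Y) on D(Z)={4,5,6} D(Y)={2,3}: no change => not a revision
Total revisions = 2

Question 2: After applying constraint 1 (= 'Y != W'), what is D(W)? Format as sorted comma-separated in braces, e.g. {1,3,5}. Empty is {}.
Answer: {2,3,4,5}

Derivation:
Constraint 1 (Y != W) on D(Y)={2,3,6} D(W)={2,3,4,5}: no change
So after constraint 1: D(W) = {2,3,4,5}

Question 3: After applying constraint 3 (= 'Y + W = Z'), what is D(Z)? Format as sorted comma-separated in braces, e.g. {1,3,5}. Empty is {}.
Answer: {4,5,6}

Derivation:
Constraint 1 (Y != W) on D(Y)={2,3,6} D(W)={2,3,4,5}: no change
Constraint 2 (Y < Z) on D(Y)={2,3,6} D(Z)={1,3,4,5,6}: Y {2,3,6}->{2,3}; Z {1,3,4,5,6}->{3,4,5,6}
Constraint 3 (Y + W = Z) on D(Y)={2,3} D(W)={2,3,4,5} D(Z)={3,4,5,6}: W {2,3,4,5}->{2,3,4}; Z {3,4,5,6}->{4,5,6}
So after constraint 3: D(Z) = {4,5,6}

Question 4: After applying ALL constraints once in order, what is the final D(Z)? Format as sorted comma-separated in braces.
Constraint 1 (Y != W) on D(Y)={2,3,6} D(W)={2,3,4,5}: no change
Constraint 2 (Y < Z) on D(Y)={2,3,6} D(Z)={1,3,4,5,6}: Y {2,3,6}->{2,3}; Z {1,3,4,5,6}->{3,4,5,6}
Constraint 3 (Y + W = Z) on D(Y)={2,3} D(W)={2,3,4,5} D(Z)={3,4,5,6}: W {2,3,4,5}->{2,3,4}; Z {3,4,5,6}->{4,5,6}
Constraint 4 (Z != Y) on D(Z)={4,5,6} D(Y)={2,3}: no change
So after all 4 constraints: D(Z) = {4,5,6}

Answer: {4,5,6}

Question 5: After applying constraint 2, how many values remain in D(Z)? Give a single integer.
Answer: 4

Derivation:
Constraint 1 (Y != W) on D(Y)={2,3,6} D(W)={2,3,4,5}: no change
Constraint 2 (Y < Z) on D(Y)={2,3,6} D(Z)={1,3,4,5,6}: Y {2,3,6}->{2,3}; Z {1,3,4,5,6}->{3,4,5,6}
So after constraint 2: D(Z)={3,4,5,6}, size = 4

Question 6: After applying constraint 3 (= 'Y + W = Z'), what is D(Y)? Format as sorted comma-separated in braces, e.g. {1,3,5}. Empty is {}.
Constraint 1 (Y != W) on D(Y)={2,3,6} D(W)={2,3,4,5}: no change
Constraint 2 (Y < Z) on D(Y)={2,3,6} D(Z)={1,3,4,5,6}: Y {2,3,6}->{2,3}; Z {1,3,4,5,6}->{3,4,5,6}
Constraint 3 (Y + W = Z) on D(Y)={2,3} D(W)={2,3,4,5} D(Z)={3,4,5,6}: W {2,3,4,5}->{2,3,4}; Z {3,4,5,6}->{4,5,6}
So after constraint 3: D(Y) = {2,3}

Answer: {2,3}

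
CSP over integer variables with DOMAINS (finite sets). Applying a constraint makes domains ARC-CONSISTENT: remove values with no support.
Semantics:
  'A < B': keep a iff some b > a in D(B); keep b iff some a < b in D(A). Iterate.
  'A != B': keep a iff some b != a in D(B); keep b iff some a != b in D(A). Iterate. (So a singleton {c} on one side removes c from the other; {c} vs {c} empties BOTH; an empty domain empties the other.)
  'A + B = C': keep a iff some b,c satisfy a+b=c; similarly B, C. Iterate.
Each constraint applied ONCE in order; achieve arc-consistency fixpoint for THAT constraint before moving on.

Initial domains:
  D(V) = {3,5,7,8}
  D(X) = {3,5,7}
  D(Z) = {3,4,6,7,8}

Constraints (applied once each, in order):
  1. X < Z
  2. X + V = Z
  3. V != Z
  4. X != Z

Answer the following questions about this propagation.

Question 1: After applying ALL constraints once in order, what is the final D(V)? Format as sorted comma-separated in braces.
Constraint 1 (X < Z) on D(X)={3,5,7} D(Z)={3,4,6,7,8}: Z {3,4,6,7,8}->{4,6,7,8}
Constraint 2 (X + V = Z) on D(X)={3,5,7} D(V)={3,5,7,8} D(Z)={4,6,7,8}: X {3,5,7}->{3,5}; V {3,5,7,8}->{3,5}; Z {4,6,7,8}->{6,8}
Constraint 3 (V != Z) on D(V)={3,5} D(Z)={6,8}: no change
Constraint 4 (X != Z) on D(X)={3,5} D(Z)={6,8}: no change
So after all 4 constraints: D(V) = {3,5}

Answer: {3,5}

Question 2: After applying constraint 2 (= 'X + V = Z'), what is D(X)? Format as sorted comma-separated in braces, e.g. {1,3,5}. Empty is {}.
Answer: {3,5}

Derivation:
Constraint 1 (X < Z) on D(X)={3,5,7} D(Z)={3,4,6,7,8}: Z {3,4,6,7,8}->{4,6,7,8}
Constraint 2 (X + V = Z) on D(X)={3,5,7} D(V)={3,5,7,8} D(Z)={4,6,7,8}: X {3,5,7}->{3,5}; V {3,5,7,8}->{3,5}; Z {4,6,7,8}->{6,8}
So after constraint 2: D(X) = {3,5}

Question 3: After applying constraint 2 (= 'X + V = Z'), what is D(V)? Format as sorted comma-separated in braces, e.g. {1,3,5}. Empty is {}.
Constraint 1 (X < Z) on D(X)={3,5,7} D(Z)={3,4,6,7,8}: Z {3,4,6,7,8}->{4,6,7,8}
Constraint 2 (X + V = Z) on D(X)={3,5,7} D(V)={3,5,7,8} D(Z)={4,6,7,8}: X {3,5,7}->{3,5}; V {3,5,7,8}->{3,5}; Z {4,6,7,8}->{6,8}
So after constraint 2: D(V) = {3,5}

Answer: {3,5}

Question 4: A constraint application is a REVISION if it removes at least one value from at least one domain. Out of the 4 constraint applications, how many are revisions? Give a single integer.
Answer: 2

Derivation:
Constraint 1 (X < Z) on D(X)={3,5,7} D(Z)={3,4,6,7,8}: Z {3,4,6,7,8}->{4,6,7,8} => REVISION
Constraint 2 (X + V = Z) on D(X)={3,5,7} D(V)={3,5,7,8} D(Z)={4,6,7,8}: X {3,5,7}->{3,5}; V {3,5,7,8}->{3,5}; Z {4,6,7,8}->{6,8} => REVISION
Constraint 3 (V != Z) on D(V)={3,5} D(Z)={6,8}: no change => not a revision
Constraint 4 (X != Z) on D(X)={3,5} D(Z)={6,8}: no change => not a revision
Total revisions = 2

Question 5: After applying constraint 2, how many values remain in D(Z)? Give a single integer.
Constraint 1 (X < Z) on D(X)={3,5,7} D(Z)={3,4,6,7,8}: Z {3,4,6,7,8}->{4,6,7,8}
Constraint 2 (X + V = Z) on D(X)={3,5,7} D(V)={3,5,7,8} D(Z)={4,6,7,8}: X {3,5,7}->{3,5}; V {3,5,7,8}->{3,5}; Z {4,6,7,8}->{6,8}
So after constraint 2: D(Z)={6,8}, size = 2

Answer: 2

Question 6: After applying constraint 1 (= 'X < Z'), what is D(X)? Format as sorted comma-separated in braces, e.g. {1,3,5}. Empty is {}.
Constraint 1 (X < Z) on D(X)={3,5,7} D(Z)={3,4,6,7,8}: Z {3,4,6,7,8}->{4,6,7,8}
So after constraint 1: D(X) = {3,5,7}

Answer: {3,5,7}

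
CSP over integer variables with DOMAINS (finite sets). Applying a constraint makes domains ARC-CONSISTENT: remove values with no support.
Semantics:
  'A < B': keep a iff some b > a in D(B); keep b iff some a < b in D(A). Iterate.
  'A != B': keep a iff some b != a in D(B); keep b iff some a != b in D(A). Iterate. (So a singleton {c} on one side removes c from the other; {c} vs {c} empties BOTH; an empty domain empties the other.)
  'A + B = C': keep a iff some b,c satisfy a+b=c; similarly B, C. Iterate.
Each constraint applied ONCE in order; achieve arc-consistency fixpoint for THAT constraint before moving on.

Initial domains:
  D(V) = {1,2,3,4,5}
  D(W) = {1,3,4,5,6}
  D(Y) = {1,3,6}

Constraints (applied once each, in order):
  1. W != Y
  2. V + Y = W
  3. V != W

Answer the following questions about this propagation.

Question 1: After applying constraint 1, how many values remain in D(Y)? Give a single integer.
Answer: 3

Derivation:
Constraint 1 (W != Y) on D(W)={1,3,4,5,6} D(Y)={1,3,6}: no change
So after constraint 1: D(Y)={1,3,6}, size = 3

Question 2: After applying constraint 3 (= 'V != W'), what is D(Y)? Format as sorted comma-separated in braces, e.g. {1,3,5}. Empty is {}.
Constraint 1 (W != Y) on D(W)={1,3,4,5,6} D(Y)={1,3,6}: no change
Constraint 2 (V + Y = W) on D(V)={1,2,3,4,5} D(Y)={1,3,6} D(W)={1,3,4,5,6}: Y {1,3,6}->{1,3}; W {1,3,4,5,6}->{3,4,5,6}
Constraint 3 (V != W) on D(V)={1,2,3,4,5} D(W)={3,4,5,6}: no change
So after constraint 3: D(Y) = {1,3}

Answer: {1,3}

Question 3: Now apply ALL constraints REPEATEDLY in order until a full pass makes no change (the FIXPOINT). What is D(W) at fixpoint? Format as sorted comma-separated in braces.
pass 0 (initial): D(W)={1,3,4,5,6}
pass 1: W {1,3,4,5,6}->{3,4,5,6}; Y {1,3,6}->{1,3}
pass 2: no change
Fixpoint after 2 passes: D(W) = {3,4,5,6}

Answer: {3,4,5,6}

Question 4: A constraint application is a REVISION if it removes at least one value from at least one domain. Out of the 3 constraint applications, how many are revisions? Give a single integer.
Constraint 1 (W != Y) on D(W)={1,3,4,5,6} D(Y)={1,3,6}: no change => not a revision
Constraint 2 (V + Y = W) on D(V)={1,2,3,4,5} D(Y)={1,3,6} D(W)={1,3,4,5,6}: Y {1,3,6}->{1,3}; W {1,3,4,5,6}->{3,4,5,6} => REVISION
Constraint 3 (V != W) on D(V)={1,2,3,4,5} D(W)={3,4,5,6}: no change => not a revision
Total revisions = 1

Answer: 1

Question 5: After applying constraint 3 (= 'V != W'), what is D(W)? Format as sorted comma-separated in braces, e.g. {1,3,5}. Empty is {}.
Answer: {3,4,5,6}

Derivation:
Constraint 1 (W != Y) on D(W)={1,3,4,5,6} D(Y)={1,3,6}: no change
Constraint 2 (V + Y = W) on D(V)={1,2,3,4,5} D(Y)={1,3,6} D(W)={1,3,4,5,6}: Y {1,3,6}->{1,3}; W {1,3,4,5,6}->{3,4,5,6}
Constraint 3 (V != W) on D(V)={1,2,3,4,5} D(W)={3,4,5,6}: no change
So after constraint 3: D(W) = {3,4,5,6}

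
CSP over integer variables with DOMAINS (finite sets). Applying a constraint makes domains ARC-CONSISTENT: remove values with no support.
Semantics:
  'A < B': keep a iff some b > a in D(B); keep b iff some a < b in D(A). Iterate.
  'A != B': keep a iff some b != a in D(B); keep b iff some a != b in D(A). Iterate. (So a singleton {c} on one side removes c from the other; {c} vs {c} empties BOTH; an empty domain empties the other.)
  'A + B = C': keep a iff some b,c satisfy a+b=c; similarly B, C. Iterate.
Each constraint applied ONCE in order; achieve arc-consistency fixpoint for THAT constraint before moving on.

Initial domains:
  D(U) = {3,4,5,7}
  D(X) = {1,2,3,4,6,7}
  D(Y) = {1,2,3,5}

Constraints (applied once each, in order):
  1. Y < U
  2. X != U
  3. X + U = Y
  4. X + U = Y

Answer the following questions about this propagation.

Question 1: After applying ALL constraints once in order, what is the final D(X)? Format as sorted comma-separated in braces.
Constraint 1 (Y < U) on D(Y)={1,2,3,5} D(U)={3,4,5,7}: no change
Constraint 2 (X != U) on D(X)={1,2,3,4,6,7} D(U)={3,4,5,7}: no change
Constraint 3 (X + U = Y) on D(X)={1,2,3,4,6,7} D(U)={3,4,5,7} D(Y)={1,2,3,5}: X {1,2,3,4,6,7}->{1,2}; U {3,4,5,7}->{3,4}; Y {1,2,3,5}->{5}
Constraint 4 (X + U = Y) on D(X)={1,2} D(U)={3,4} D(Y)={5}: no change
So after all 4 constraints: D(X) = {1,2}

Answer: {1,2}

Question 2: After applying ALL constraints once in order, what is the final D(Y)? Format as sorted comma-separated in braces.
Answer: {5}

Derivation:
Constraint 1 (Y < U) on D(Y)={1,2,3,5} D(U)={3,4,5,7}: no change
Constraint 2 (X != U) on D(X)={1,2,3,4,6,7} D(U)={3,4,5,7}: no change
Constraint 3 (X + U = Y) on D(X)={1,2,3,4,6,7} D(U)={3,4,5,7} D(Y)={1,2,3,5}: X {1,2,3,4,6,7}->{1,2}; U {3,4,5,7}->{3,4}; Y {1,2,3,5}->{5}
Constraint 4 (X + U = Y) on D(X)={1,2} D(U)={3,4} D(Y)={5}: no change
So after all 4 constraints: D(Y) = {5}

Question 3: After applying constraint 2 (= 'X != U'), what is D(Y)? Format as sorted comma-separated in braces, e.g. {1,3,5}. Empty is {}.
Constraint 1 (Y < U) on D(Y)={1,2,3,5} D(U)={3,4,5,7}: no change
Constraint 2 (X != U) on D(X)={1,2,3,4,6,7} D(U)={3,4,5,7}: no change
So after constraint 2: D(Y) = {1,2,3,5}

Answer: {1,2,3,5}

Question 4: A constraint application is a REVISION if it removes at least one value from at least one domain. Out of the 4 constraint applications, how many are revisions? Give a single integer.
Constraint 1 (Y < U) on D(Y)={1,2,3,5} D(U)={3,4,5,7}: no change => not a revision
Constraint 2 (X != U) on D(X)={1,2,3,4,6,7} D(U)={3,4,5,7}: no change => not a revision
Constraint 3 (X + U = Y) on D(X)={1,2,3,4,6,7} D(U)={3,4,5,7} D(Y)={1,2,3,5}: X {1,2,3,4,6,7}->{1,2}; U {3,4,5,7}->{3,4}; Y {1,2,3,5}->{5} => REVISION
Constraint 4 (X + U = Y) on D(X)={1,2} D(U)={3,4} D(Y)={5}: no change => not a revision
Total revisions = 1

Answer: 1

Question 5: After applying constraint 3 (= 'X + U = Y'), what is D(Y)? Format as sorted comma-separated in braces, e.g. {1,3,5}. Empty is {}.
Constraint 1 (Y < U) on D(Y)={1,2,3,5} D(U)={3,4,5,7}: no change
Constraint 2 (X != U) on D(X)={1,2,3,4,6,7} D(U)={3,4,5,7}: no change
Constraint 3 (X + U = Y) on D(X)={1,2,3,4,6,7} D(U)={3,4,5,7} D(Y)={1,2,3,5}: X {1,2,3,4,6,7}->{1,2}; U {3,4,5,7}->{3,4}; Y {1,2,3,5}->{5}
So after constraint 3: D(Y) = {5}

Answer: {5}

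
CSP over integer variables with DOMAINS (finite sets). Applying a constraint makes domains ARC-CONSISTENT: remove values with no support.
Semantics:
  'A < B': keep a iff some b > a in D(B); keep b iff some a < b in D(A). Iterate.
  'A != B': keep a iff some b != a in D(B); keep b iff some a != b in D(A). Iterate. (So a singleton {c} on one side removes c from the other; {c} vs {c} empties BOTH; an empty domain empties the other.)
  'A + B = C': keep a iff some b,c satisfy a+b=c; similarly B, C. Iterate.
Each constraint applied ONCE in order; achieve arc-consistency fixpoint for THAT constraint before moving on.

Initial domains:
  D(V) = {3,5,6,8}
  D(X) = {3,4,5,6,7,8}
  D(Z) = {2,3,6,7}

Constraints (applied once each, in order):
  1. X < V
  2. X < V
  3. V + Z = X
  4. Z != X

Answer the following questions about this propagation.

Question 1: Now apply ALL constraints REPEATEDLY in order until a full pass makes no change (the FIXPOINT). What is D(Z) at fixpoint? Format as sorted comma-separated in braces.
pass 0 (initial): D(Z)={2,3,6,7}
pass 1: V {3,5,6,8}->{5}; X {3,4,5,6,7,8}->{7}; Z {2,3,6,7}->{2}
pass 2: V {5}->{}; X {7}->{}; Z {2}->{}
pass 3: no change
Fixpoint after 3 passes: D(Z) = {}

Answer: {}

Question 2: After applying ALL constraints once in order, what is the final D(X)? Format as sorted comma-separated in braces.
Constraint 1 (X < V) on D(X)={3,4,5,6,7,8} D(V)={3,5,6,8}: X {3,4,5,6,7,8}->{3,4,5,6,7}; V {3,5,6,8}->{5,6,8}
Constraint 2 (X < V) on D(X)={3,4,5,6,7} D(V)={5,6,8}: no change
Constraint 3 (V + Z = X) on D(V)={5,6,8} D(Z)={2,3,6,7} D(X)={3,4,5,6,7}: V {5,6,8}->{5}; Z {2,3,6,7}->{2}; X {3,4,5,6,7}->{7}
Constraint 4 (Z != X) on D(Z)={2} D(X)={7}: no change
So after all 4 constraints: D(X) = {7}

Answer: {7}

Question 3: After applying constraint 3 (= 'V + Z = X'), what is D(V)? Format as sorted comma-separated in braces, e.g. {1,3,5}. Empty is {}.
Answer: {5}

Derivation:
Constraint 1 (X < V) on D(X)={3,4,5,6,7,8} D(V)={3,5,6,8}: X {3,4,5,6,7,8}->{3,4,5,6,7}; V {3,5,6,8}->{5,6,8}
Constraint 2 (X < V) on D(X)={3,4,5,6,7} D(V)={5,6,8}: no change
Constraint 3 (V + Z = X) on D(V)={5,6,8} D(Z)={2,3,6,7} D(X)={3,4,5,6,7}: V {5,6,8}->{5}; Z {2,3,6,7}->{2}; X {3,4,5,6,7}->{7}
So after constraint 3: D(V) = {5}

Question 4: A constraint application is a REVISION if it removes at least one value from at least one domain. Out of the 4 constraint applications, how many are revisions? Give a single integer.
Constraint 1 (X < V) on D(X)={3,4,5,6,7,8} D(V)={3,5,6,8}: X {3,4,5,6,7,8}->{3,4,5,6,7}; V {3,5,6,8}->{5,6,8} => REVISION
Constraint 2 (X < V) on D(X)={3,4,5,6,7} D(V)={5,6,8}: no change => not a revision
Constraint 3 (V + Z = X) on D(V)={5,6,8} D(Z)={2,3,6,7} D(X)={3,4,5,6,7}: V {5,6,8}->{5}; Z {2,3,6,7}->{2}; X {3,4,5,6,7}->{7} => REVISION
Constraint 4 (Z != X) on D(Z)={2} D(X)={7}: no change => not a revision
Total revisions = 2

Answer: 2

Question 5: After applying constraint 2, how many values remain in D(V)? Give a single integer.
Answer: 3

Derivation:
Constraint 1 (X < V) on D(X)={3,4,5,6,7,8} D(V)={3,5,6,8}: X {3,4,5,6,7,8}->{3,4,5,6,7}; V {3,5,6,8}->{5,6,8}
Constraint 2 (X < V) on D(X)={3,4,5,6,7} D(V)={5,6,8}: no change
So after constraint 2: D(V)={5,6,8}, size = 3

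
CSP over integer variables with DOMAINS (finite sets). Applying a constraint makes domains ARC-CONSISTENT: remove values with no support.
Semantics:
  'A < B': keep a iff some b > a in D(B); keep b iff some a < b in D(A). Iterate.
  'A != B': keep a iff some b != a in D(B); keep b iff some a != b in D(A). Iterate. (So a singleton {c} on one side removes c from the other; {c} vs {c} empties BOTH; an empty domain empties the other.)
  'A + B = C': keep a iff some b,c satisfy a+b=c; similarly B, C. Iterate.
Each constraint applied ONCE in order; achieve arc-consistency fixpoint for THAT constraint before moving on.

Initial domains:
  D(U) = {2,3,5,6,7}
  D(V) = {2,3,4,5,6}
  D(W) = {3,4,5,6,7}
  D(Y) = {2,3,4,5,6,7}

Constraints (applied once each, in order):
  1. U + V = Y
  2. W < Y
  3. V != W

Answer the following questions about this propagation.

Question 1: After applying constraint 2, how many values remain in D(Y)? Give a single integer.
Answer: 4

Derivation:
Constraint 1 (U + V = Y) on D(U)={2,3,5,6,7} D(V)={2,3,4,5,6} D(Y)={2,3,4,5,6,7}: U {2,3,5,6,7}->{2,3,5}; V {2,3,4,5,6}->{2,3,4,5}; Y {2,3,4,5,6,7}->{4,5,6,7}
Constraint 2 (W < Y) on D(W)={3,4,5,6,7} D(Y)={4,5,6,7}: W {3,4,5,6,7}->{3,4,5,6}
So after constraint 2: D(Y)={4,5,6,7}, size = 4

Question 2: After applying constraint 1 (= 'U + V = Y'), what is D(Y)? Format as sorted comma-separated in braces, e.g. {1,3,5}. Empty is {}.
Answer: {4,5,6,7}

Derivation:
Constraint 1 (U + V = Y) on D(U)={2,3,5,6,7} D(V)={2,3,4,5,6} D(Y)={2,3,4,5,6,7}: U {2,3,5,6,7}->{2,3,5}; V {2,3,4,5,6}->{2,3,4,5}; Y {2,3,4,5,6,7}->{4,5,6,7}
So after constraint 1: D(Y) = {4,5,6,7}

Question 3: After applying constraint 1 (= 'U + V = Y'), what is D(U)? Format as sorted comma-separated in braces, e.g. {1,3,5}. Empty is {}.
Constraint 1 (U + V = Y) on D(U)={2,3,5,6,7} D(V)={2,3,4,5,6} D(Y)={2,3,4,5,6,7}: U {2,3,5,6,7}->{2,3,5}; V {2,3,4,5,6}->{2,3,4,5}; Y {2,3,4,5,6,7}->{4,5,6,7}
So after constraint 1: D(U) = {2,3,5}

Answer: {2,3,5}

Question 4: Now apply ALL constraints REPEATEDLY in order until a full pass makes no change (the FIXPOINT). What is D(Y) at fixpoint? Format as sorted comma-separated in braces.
Answer: {4,5,6,7}

Derivation:
pass 0 (initial): D(Y)={2,3,4,5,6,7}
pass 1: U {2,3,5,6,7}->{2,3,5}; V {2,3,4,5,6}->{2,3,4,5}; W {3,4,5,6,7}->{3,4,5,6}; Y {2,3,4,5,6,7}->{4,5,6,7}
pass 2: no change
Fixpoint after 2 passes: D(Y) = {4,5,6,7}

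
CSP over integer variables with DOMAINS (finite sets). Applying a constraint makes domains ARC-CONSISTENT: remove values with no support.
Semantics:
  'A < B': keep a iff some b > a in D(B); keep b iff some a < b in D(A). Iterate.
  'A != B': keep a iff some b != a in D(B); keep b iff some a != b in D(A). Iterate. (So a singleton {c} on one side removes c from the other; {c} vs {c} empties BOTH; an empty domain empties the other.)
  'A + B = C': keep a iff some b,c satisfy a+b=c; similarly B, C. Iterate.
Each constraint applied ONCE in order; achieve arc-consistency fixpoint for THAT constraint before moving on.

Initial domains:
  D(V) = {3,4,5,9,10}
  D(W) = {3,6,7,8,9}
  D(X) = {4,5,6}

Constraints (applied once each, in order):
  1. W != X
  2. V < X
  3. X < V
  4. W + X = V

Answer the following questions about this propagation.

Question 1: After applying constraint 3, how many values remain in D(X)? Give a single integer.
Constraint 1 (W != X) on D(W)={3,6,7,8,9} D(X)={4,5,6}: no change
Constraint 2 (V < X) on D(V)={3,4,5,9,10} D(X)={4,5,6}: V {3,4,5,9,10}->{3,4,5}
Constraint 3 (X < V) on D(X)={4,5,6} D(V)={3,4,5}: X {4,5,6}->{4}; V {3,4,5}->{5}
So after constraint 3: D(X)={4}, size = 1

Answer: 1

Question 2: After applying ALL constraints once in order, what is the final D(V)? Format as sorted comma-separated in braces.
Answer: {}

Derivation:
Constraint 1 (W != X) on D(W)={3,6,7,8,9} D(X)={4,5,6}: no change
Constraint 2 (V < X) on D(V)={3,4,5,9,10} D(X)={4,5,6}: V {3,4,5,9,10}->{3,4,5}
Constraint 3 (X < V) on D(X)={4,5,6} D(V)={3,4,5}: X {4,5,6}->{4}; V {3,4,5}->{5}
Constraint 4 (W + X = V) on D(W)={3,6,7,8,9} D(X)={4} D(V)={5}: W {3,6,7,8,9}->{}; X {4}->{}; V {5}->{}
So after all 4 constraints: D(V) = {}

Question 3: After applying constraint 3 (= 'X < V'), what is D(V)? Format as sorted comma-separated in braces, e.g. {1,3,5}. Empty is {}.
Answer: {5}

Derivation:
Constraint 1 (W != X) on D(W)={3,6,7,8,9} D(X)={4,5,6}: no change
Constraint 2 (V < X) on D(V)={3,4,5,9,10} D(X)={4,5,6}: V {3,4,5,9,10}->{3,4,5}
Constraint 3 (X < V) on D(X)={4,5,6} D(V)={3,4,5}: X {4,5,6}->{4}; V {3,4,5}->{5}
So after constraint 3: D(V) = {5}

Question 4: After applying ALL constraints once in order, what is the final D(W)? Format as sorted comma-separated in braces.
Answer: {}

Derivation:
Constraint 1 (W != X) on D(W)={3,6,7,8,9} D(X)={4,5,6}: no change
Constraint 2 (V < X) on D(V)={3,4,5,9,10} D(X)={4,5,6}: V {3,4,5,9,10}->{3,4,5}
Constraint 3 (X < V) on D(X)={4,5,6} D(V)={3,4,5}: X {4,5,6}->{4}; V {3,4,5}->{5}
Constraint 4 (W + X = V) on D(W)={3,6,7,8,9} D(X)={4} D(V)={5}: W {3,6,7,8,9}->{}; X {4}->{}; V {5}->{}
So after all 4 constraints: D(W) = {}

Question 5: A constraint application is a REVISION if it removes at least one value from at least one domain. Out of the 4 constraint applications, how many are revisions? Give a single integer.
Constraint 1 (W != X) on D(W)={3,6,7,8,9} D(X)={4,5,6}: no change => not a revision
Constraint 2 (V < X) on D(V)={3,4,5,9,10} D(X)={4,5,6}: V {3,4,5,9,10}->{3,4,5} => REVISION
Constraint 3 (X < V) on D(X)={4,5,6} D(V)={3,4,5}: X {4,5,6}->{4}; V {3,4,5}->{5} => REVISION
Constraint 4 (W + X = V) on D(W)={3,6,7,8,9} D(X)={4} D(V)={5}: W {3,6,7,8,9}->{}; X {4}->{}; V {5}->{} => REVISION
Total revisions = 3

Answer: 3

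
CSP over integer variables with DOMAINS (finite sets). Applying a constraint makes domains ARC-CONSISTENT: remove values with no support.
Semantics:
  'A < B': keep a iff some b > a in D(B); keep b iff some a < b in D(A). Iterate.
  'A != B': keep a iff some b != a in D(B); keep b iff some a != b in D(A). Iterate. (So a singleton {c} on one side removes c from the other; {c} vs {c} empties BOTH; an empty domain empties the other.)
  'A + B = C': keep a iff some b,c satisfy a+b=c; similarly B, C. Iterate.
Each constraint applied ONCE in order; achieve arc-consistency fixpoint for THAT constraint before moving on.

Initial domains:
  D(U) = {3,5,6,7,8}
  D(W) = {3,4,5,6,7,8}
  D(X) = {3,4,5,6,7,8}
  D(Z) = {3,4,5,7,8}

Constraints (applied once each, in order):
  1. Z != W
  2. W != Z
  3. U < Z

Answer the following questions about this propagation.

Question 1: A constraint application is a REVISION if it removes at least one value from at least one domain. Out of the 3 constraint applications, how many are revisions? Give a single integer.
Answer: 1

Derivation:
Constraint 1 (Z != W) on D(Z)={3,4,5,7,8} D(W)={3,4,5,6,7,8}: no change => not a revision
Constraint 2 (W != Z) on D(W)={3,4,5,6,7,8} D(Z)={3,4,5,7,8}: no change => not a revision
Constraint 3 (U < Z) on D(U)={3,5,6,7,8} D(Z)={3,4,5,7,8}: U {3,5,6,7,8}->{3,5,6,7}; Z {3,4,5,7,8}->{4,5,7,8} => REVISION
Total revisions = 1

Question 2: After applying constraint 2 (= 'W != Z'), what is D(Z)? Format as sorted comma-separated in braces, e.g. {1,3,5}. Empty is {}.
Constraint 1 (Z != W) on D(Z)={3,4,5,7,8} D(W)={3,4,5,6,7,8}: no change
Constraint 2 (W != Z) on D(W)={3,4,5,6,7,8} D(Z)={3,4,5,7,8}: no change
So after constraint 2: D(Z) = {3,4,5,7,8}

Answer: {3,4,5,7,8}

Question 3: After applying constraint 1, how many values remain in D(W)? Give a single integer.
Constraint 1 (Z != W) on D(Z)={3,4,5,7,8} D(W)={3,4,5,6,7,8}: no change
So after constraint 1: D(W)={3,4,5,6,7,8}, size = 6

Answer: 6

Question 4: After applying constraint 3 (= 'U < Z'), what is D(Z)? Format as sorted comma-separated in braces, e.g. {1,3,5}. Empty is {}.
Answer: {4,5,7,8}

Derivation:
Constraint 1 (Z != W) on D(Z)={3,4,5,7,8} D(W)={3,4,5,6,7,8}: no change
Constraint 2 (W != Z) on D(W)={3,4,5,6,7,8} D(Z)={3,4,5,7,8}: no change
Constraint 3 (U < Z) on D(U)={3,5,6,7,8} D(Z)={3,4,5,7,8}: U {3,5,6,7,8}->{3,5,6,7}; Z {3,4,5,7,8}->{4,5,7,8}
So after constraint 3: D(Z) = {4,5,7,8}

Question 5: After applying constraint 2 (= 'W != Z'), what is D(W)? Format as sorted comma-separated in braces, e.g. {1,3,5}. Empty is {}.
Answer: {3,4,5,6,7,8}

Derivation:
Constraint 1 (Z != W) on D(Z)={3,4,5,7,8} D(W)={3,4,5,6,7,8}: no change
Constraint 2 (W != Z) on D(W)={3,4,5,6,7,8} D(Z)={3,4,5,7,8}: no change
So after constraint 2: D(W) = {3,4,5,6,7,8}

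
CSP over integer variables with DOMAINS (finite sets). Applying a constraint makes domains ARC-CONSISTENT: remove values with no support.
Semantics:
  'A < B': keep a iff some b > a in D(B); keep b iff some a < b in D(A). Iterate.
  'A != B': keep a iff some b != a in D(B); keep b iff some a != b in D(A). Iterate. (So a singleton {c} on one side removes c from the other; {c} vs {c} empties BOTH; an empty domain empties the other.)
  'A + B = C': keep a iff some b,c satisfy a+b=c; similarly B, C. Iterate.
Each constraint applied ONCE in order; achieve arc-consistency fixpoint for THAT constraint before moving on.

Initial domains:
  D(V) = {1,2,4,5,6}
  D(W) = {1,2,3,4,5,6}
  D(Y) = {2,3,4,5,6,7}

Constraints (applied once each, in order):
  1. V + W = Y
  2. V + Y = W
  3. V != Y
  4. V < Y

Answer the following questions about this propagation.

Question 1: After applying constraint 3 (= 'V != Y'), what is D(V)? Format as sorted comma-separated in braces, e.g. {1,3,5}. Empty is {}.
Constraint 1 (V + W = Y) on D(V)={1,2,4,5,6} D(W)={1,2,3,4,5,6} D(Y)={2,3,4,5,6,7}: no change
Constraint 2 (V + Y = W) on D(V)={1,2,4,5,6} D(Y)={2,3,4,5,6,7} D(W)={1,2,3,4,5,6}: V {1,2,4,5,6}->{1,2,4}; Y {2,3,4,5,6,7}->{2,3,4,5}; W {1,2,3,4,5,6}->{3,4,5,6}
Constraint 3 (V != Y) on D(V)={1,2,4} D(Y)={2,3,4,5}: no change
So after constraint 3: D(V) = {1,2,4}

Answer: {1,2,4}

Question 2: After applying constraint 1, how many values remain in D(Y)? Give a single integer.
Constraint 1 (V + W = Y) on D(V)={1,2,4,5,6} D(W)={1,2,3,4,5,6} D(Y)={2,3,4,5,6,7}: no change
So after constraint 1: D(Y)={2,3,4,5,6,7}, size = 6

Answer: 6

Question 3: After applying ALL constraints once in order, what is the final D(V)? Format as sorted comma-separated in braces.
Constraint 1 (V + W = Y) on D(V)={1,2,4,5,6} D(W)={1,2,3,4,5,6} D(Y)={2,3,4,5,6,7}: no change
Constraint 2 (V + Y = W) on D(V)={1,2,4,5,6} D(Y)={2,3,4,5,6,7} D(W)={1,2,3,4,5,6}: V {1,2,4,5,6}->{1,2,4}; Y {2,3,4,5,6,7}->{2,3,4,5}; W {1,2,3,4,5,6}->{3,4,5,6}
Constraint 3 (V != Y) on D(V)={1,2,4} D(Y)={2,3,4,5}: no change
Constraint 4 (V < Y) on D(V)={1,2,4} D(Y)={2,3,4,5}: no change
So after all 4 constraints: D(V) = {1,2,4}

Answer: {1,2,4}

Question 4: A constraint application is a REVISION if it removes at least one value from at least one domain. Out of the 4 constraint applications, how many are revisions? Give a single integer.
Answer: 1

Derivation:
Constraint 1 (V + W = Y) on D(V)={1,2,4,5,6} D(W)={1,2,3,4,5,6} D(Y)={2,3,4,5,6,7}: no change => not a revision
Constraint 2 (V + Y = W) on D(V)={1,2,4,5,6} D(Y)={2,3,4,5,6,7} D(W)={1,2,3,4,5,6}: V {1,2,4,5,6}->{1,2,4}; Y {2,3,4,5,6,7}->{2,3,4,5}; W {1,2,3,4,5,6}->{3,4,5,6} => REVISION
Constraint 3 (V != Y) on D(V)={1,2,4} D(Y)={2,3,4,5}: no change => not a revision
Constraint 4 (V < Y) on D(V)={1,2,4} D(Y)={2,3,4,5}: no change => not a revision
Total revisions = 1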